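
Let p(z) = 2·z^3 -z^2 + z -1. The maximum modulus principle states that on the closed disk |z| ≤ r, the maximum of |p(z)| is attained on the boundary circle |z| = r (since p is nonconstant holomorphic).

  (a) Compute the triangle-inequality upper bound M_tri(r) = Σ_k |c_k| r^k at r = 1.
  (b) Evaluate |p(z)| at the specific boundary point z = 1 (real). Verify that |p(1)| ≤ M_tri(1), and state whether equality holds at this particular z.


Coefficients: c_0 = -1, c_1 = 1, c_2 = -1, c_3 = 2. Radius r = 1.
Part (a). Triangle bound: M_tri(r) = Σ_k |c_k| r^k
  = |-1|·1^0 + |1|·1^1 + |-1|·1^2 + |2|·1^3
  = 1 + 1 + 1 + 2 = 5.
This bounds M(r) := max_{|z|=r} |p(z)| from above; equality holds iff all terms c_k z^k can be made to align in phase at a single z on |z|=r.
Part (b). At z = 1 (real, on the circle |z| = r):
  p(1) = (-1)·1^0 + (1)·1^1 + (-1)·1^2 + (2)·1^3 = 1.
  |p(1)| = 1.
Check: |p(1)| = 1 ≤ 5 = M_tri(1). ✓ Equality does not hold at z = 1 (the coefficients have mixed signs, so the terms do not all align in phase there).

M_tri(1) = 5; |p(1)| = 1; equality at z=1: no.


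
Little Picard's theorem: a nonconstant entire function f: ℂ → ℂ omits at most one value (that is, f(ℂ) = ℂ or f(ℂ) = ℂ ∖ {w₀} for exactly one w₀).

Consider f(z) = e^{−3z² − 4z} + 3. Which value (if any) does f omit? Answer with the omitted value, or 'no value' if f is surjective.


Little Picard bounds the complement of f(ℂ) to at most one point.
The exponent g(z) = −3z² − 4z is a nonconstant polynomial, hence surjective onto ℂ. So e^{g(z)} takes every value in {e^w : w ∈ ℂ} = ℂ ∖ {0}. Adding 3 shifts the range to ℂ ∖ {3}. f omits exactly 3.

Omitted value: 3.


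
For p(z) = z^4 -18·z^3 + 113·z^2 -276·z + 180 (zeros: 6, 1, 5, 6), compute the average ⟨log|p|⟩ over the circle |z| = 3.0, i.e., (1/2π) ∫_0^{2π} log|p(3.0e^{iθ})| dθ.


Zeros: 1, 5, 6, 6; r = 3.0.
Inside |z| < r: 1. Outside (|z| ≥ r): 5, 6, 6.
p(0) = 180, so log|p(0)| = log(180) = 5.1930.
Apply Jensen: I(r) = log|p(0)| + Σ_k log(r/|z_k|), summed over zeros inside |z| < r.
  log(r/|z_k|) for z_k = 1: log(3.0/1) = 1.0986
  Outside zeros (5, 6, 6) contribute nothing to the Jensen sum.
Sum over inside zeros: 1.0986.
I(r) = log|p(0)| + (inside sum) = 5.1930 + 1.0986 = 6.2916.
Note: since some zeros are outside |z| ≤ r, the simplified n·log(r) form does NOT apply — only the inside zeros contribute.

I(r) ≈ 6.2916.


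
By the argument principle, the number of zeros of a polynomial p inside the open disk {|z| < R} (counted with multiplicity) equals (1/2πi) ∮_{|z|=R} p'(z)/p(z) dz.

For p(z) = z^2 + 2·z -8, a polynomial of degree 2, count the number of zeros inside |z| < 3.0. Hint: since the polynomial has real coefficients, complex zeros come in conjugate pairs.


The zeros of p are: -4, 2.
Their magnitudes are: 4, 2.
Zeros with |z| < R = 3.0: 2.
Count = 1.
By the argument principle, (1/2πi) ∮_{|z|=R} p'(z)/p(z) dz equals exactly this count.

Number of zeros inside |z| < 3.0: 1.


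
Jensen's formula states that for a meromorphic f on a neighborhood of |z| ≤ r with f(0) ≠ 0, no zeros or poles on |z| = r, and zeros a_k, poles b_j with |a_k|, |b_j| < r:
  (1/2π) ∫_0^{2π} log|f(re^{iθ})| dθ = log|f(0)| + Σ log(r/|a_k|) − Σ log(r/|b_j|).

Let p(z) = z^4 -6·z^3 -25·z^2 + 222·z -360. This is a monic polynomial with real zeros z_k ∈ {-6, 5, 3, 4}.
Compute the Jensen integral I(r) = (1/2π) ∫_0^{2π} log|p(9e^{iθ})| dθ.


Zeros: -6, 3, 4, 5; r = 9.
Inside |z| < r: -6, 3, 4, 5. Outside (|z| ≥ r): ∅.
p(0) = -360, so log|p(0)| = log(360) = 5.8861.
Apply Jensen: I(r) = log|p(0)| + Σ_k log(r/|z_k|), summed over zeros inside |z| < r.
  log(r/|z_k|) for z_k = -6: log(9/6) = 0.4055
  log(r/|z_k|) for z_k = 5: log(9/5) = 0.5878
  log(r/|z_k|) for z_k = 3: log(9/3) = 1.0986
  log(r/|z_k|) for z_k = 4: log(9/4) = 0.8109
Sum over inside zeros: 2.9028.
I(r) = log|p(0)| + (inside sum) = 5.8861 + 2.9028 = 8.7889.
Closed form (all zeros inside, monic): I(r) = n·log(r) = 4·log(9) = 8.7889. ✓

I(r) ≈ 8.7889.


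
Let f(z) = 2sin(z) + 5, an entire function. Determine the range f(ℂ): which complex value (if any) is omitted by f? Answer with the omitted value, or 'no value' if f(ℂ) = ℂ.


Little Picard bounds the complement of f(ℂ) to at most one point.
sin is entire and surjective onto ℂ: for every w ∈ ℂ, sin(ζ) = w has a solution ζ ∈ ℂ (e.g., via the complex inverse arcsin). With ζ = z this gives z = ζ/(1). Then 2·sin(z) takes every value in 2·ℂ = ℂ, and adding 5 is a bijection of ℂ. So f is surjective and omits no value. (Note: only on the real line is sin bounded by [−1, 1].)

Omitted value: no value.


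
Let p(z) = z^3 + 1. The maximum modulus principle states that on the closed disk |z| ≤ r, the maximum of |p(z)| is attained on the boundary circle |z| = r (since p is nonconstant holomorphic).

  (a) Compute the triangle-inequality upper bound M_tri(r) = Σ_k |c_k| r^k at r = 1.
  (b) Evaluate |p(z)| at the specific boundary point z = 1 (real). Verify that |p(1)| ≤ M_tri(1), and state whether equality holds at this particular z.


Coefficients: c_0 = 1, c_1 = 0, c_2 = 0, c_3 = 1. Radius r = 1.
Part (a). Triangle bound: M_tri(r) = Σ_k |c_k| r^k
  = |1|·1^0 + |0|·1^1 + |0|·1^2 + |1|·1^3
  = 1 + 0 + 0 + 1 = 2.
This bounds M(r) := max_{|z|=r} |p(z)| from above; equality holds iff all terms c_k z^k can be made to align in phase at a single z on |z|=r.
Part (b). At z = 1 (real, on the circle |z| = r):
  p(1) = (1)·1^0 + (0)·1^1 + (0)·1^2 + (1)·1^3 = 2.
  |p(1)| = 2.
Since all nonzero coefficients share the same sign, |p(1)| = 2 = M_tri(1); the triangle bound is attained at z = 1, so in fact M(r) = 2.

M_tri(1) = 2; |p(1)| = 2; equality at z=1: yes.


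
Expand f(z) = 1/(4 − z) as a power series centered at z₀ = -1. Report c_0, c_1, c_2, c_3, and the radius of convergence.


Let w = z − z₀, so z = z₀ + w.
Then 4 − z = 4 − (z₀ + w) = (4 − z₀) − w = 5 − w.
f(z) = 1/(5 − w) = (1/(5)) · 1/(1 − w/(5)) = Σ_{n≥0} w^n / (5)^(n+1).
So c_n = 1/(5)^(n+1):
  c_0 = 1/(5)^1 = 1/5.
  c_1 = 1/(5)^2 = 1/25.
  c_2 = 1/(5)^3 = 1/125.
  c_3 = 1/(5)^4 = 1/625.
The series is valid for |w/d| < 1, i.e. |z − z₀| < |d|.
Radius of convergence: R = |4 − z₀| = |5| = 5 (distance from z₀ to the singularity z = 4).

c_0 = 1/5, c_1 = 1/25, c_2 = 1/125, c_3 = 1/625; R = 5.


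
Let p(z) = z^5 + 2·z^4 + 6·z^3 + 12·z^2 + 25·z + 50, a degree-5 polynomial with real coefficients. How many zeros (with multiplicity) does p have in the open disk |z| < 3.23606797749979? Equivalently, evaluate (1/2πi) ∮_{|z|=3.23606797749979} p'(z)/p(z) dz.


The zeros of p are: (-1 + 2i), (-1 - 2i), (1 + 2i), (1 - 2i), -2.
Their magnitudes are: 2.236, 2.236, 2.236, 2.236, 2.
Zeros with |z| < R = 3.23606797749979: (-1 + 2i), (-1 - 2i), (1 + 2i), (1 - 2i), -2.
Count = 5.
By the argument principle, (1/2πi) ∮_{|z|=R} p'(z)/p(z) dz equals exactly this count.

Number of zeros inside |z| < 3.23606797749979: 5.


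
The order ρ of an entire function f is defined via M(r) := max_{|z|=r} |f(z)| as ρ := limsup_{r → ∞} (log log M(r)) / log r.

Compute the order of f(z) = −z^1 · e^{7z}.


M(r) = max_{|z|=r} |-1|·|z|^1·|e^{7z}| = 1·r^1 · e^{7r^1} (the factors attain their maxima compatibly on |z|=r). Then log M(r) = log 1 + 1·log r + 7r^1, dominated by the last term, so log log M(r) ~ 1·log r. The polynomial factor -1z^1 contributes only a log r term and does not affect the order. ρ = 1.
Therefore ρ = 1.

Order ρ = 1.


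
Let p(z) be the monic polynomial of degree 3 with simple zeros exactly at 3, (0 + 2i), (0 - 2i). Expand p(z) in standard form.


The polynomial is p(z) = ∏_{α ∈ S} (z − α), where S = {3, (0 + 2i), (0 - 2i)}.
Expanding the product yields: p(z) = z^3 -3·z^2 + 4·z -12.
Note conjugate pairs combine to real quadratics: (z − (0+2i))(z − (0−2i)) = z² + 4.
The resulting polynomial has degree 3 and real coefficients as required.

p(z) = z^3 -3·z^2 + 4·z -12.


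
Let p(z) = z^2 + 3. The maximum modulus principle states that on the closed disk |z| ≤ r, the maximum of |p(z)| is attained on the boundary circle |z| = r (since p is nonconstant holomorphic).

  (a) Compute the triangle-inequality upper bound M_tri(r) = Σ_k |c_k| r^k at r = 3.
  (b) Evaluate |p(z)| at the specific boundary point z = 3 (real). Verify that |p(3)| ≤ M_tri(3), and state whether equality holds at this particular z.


Coefficients: c_0 = 3, c_1 = 0, c_2 = 1. Radius r = 3.
Part (a). Triangle bound: M_tri(r) = Σ_k |c_k| r^k
  = |3|·3^0 + |0|·3^1 + |1|·3^2
  = 3 + 0 + 9 = 12.
This bounds M(r) := max_{|z|=r} |p(z)| from above; equality holds iff all terms c_k z^k can be made to align in phase at a single z on |z|=r.
Part (b). At z = 3 (real, on the circle |z| = r):
  p(3) = (3)·3^0 + (0)·3^1 + (1)·3^2 = 12.
  |p(3)| = 12.
Since all nonzero coefficients share the same sign, |p(3)| = 12 = M_tri(3); the triangle bound is attained at z = 3, so in fact M(r) = 12.

M_tri(3) = 12; |p(3)| = 12; equality at z=3: yes.


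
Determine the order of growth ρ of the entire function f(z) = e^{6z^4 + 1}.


|e^{6z^4 + 1}| = e^{Re(6·z^4) + 1} ≤ e^{6|z|^4 + 1} = e^{6r^4 + 1} on |z| = r, so ρ ≤ 4. Choosing z on |z|=r so that 6·z^4 is real positive (always possible by picking arg z appropriately) gives |f(z)| = e^{6r^4 + 1}, matching the bound. The additive constant 1 does not affect log log M(r) ~ 4·log r. Hence ρ = 4.
Therefore ρ = 4.

Order ρ = 4.


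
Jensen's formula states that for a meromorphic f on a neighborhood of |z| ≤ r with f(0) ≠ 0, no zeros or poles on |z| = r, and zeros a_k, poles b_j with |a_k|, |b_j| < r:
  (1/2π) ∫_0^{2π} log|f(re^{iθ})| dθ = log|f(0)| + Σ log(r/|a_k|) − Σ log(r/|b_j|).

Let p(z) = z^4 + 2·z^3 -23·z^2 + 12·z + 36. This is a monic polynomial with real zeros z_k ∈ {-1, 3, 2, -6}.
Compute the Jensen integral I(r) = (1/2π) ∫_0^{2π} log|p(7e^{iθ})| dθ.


Zeros: -6, -1, 2, 3; r = 7.
Inside |z| < r: -6, -1, 2, 3. Outside (|z| ≥ r): ∅.
p(0) = 36, so log|p(0)| = log(36) = 3.5835.
Apply Jensen: I(r) = log|p(0)| + Σ_k log(r/|z_k|), summed over zeros inside |z| < r.
  log(r/|z_k|) for z_k = -1: log(7/1) = 1.9459
  log(r/|z_k|) for z_k = 3: log(7/3) = 0.8473
  log(r/|z_k|) for z_k = 2: log(7/2) = 1.2528
  log(r/|z_k|) for z_k = -6: log(7/6) = 0.1542
Sum over inside zeros: 4.2001.
I(r) = log|p(0)| + (inside sum) = 3.5835 + 4.2001 = 7.7836.
Closed form (all zeros inside, monic): I(r) = n·log(r) = 4·log(7) = 7.7836. ✓

I(r) ≈ 7.7836.


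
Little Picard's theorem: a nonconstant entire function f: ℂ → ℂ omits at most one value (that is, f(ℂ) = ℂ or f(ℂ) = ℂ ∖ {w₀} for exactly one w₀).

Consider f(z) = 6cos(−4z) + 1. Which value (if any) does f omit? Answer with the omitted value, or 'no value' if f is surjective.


Little Picard bounds the complement of f(ℂ) to at most one point.
cos is entire and surjective onto ℂ: for every w ∈ ℂ, cos(ζ) = w has a solution ζ ∈ ℂ (e.g., via the complex inverse arccos). With ζ = −4z this gives z = ζ/(-4). Then 6·cos(−4z) takes every value in 6·ℂ = ℂ, and adding 1 is a bijection of ℂ. So f is surjective and omits no value. (Note: only on the real line is cos bounded by [−1, 1].)

Omitted value: no value.


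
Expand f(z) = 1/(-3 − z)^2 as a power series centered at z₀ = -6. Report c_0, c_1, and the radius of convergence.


Let w = z − z₀, so z = z₀ + w.
Then -3 − z = -3 − (z₀ + w) = (-3 − z₀) − w = 3 − w.
f(z) = 1/(3 − w)^2 = (1/(3)^2) · (1 − w/(3))^{−2}.
By the binomial series (1−u)^{−2} = Σ_{n≥0} C(n+1, 1) u^n for |u|<1, with u = w/(3):
  c_n = C(n+1, 1) / (3)^(n+2).
  c_0 = 1/(3)^2 = 1/9.
  c_1 = 2/(3)^3 = 2/27.
The series is valid for |w/d| < 1, i.e. |z − z₀| < |d|.
Radius of convergence: R = |-3 − z₀| = |3| = 3 (distance from z₀ to the singularity z = -3).

c_0 = 1/9, c_1 = 2/27; R = 3.


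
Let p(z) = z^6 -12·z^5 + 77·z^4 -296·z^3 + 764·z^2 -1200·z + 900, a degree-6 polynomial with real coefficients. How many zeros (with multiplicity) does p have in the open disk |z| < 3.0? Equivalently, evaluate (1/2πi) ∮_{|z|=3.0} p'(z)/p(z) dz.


The zeros of p are: (2 + 1i), (2 - 1i), (3 + 3i), (3 - 3i), (1 + 3i), (1 - 3i).
Their magnitudes are: 2.236, 2.236, 4.243, 4.243, 3.162, 3.162.
Zeros with |z| < R = 3.0: (2 + 1i), (2 - 1i).
Count = 2.
By the argument principle, (1/2πi) ∮_{|z|=R} p'(z)/p(z) dz equals exactly this count.

Number of zeros inside |z| < 3.0: 2.


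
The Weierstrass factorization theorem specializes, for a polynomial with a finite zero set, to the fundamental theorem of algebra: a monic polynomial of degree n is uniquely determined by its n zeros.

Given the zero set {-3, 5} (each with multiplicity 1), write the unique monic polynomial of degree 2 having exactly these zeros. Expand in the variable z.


The polynomial is p(z) = ∏_{α ∈ S} (z − α), where S = {-3, 5}.
Expanding the product yields: p(z) = z^2 -2·z -15.
The resulting polynomial has degree 2 and real coefficients as required.

p(z) = z^2 -2·z -15.


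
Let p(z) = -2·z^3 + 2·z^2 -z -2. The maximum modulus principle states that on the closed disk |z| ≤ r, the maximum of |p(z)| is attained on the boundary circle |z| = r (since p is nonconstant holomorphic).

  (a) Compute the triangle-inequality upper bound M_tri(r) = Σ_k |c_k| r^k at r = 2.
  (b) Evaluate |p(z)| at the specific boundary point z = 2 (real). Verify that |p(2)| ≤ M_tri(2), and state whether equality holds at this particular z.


Coefficients: c_0 = -2, c_1 = -1, c_2 = 2, c_3 = -2. Radius r = 2.
Part (a). Triangle bound: M_tri(r) = Σ_k |c_k| r^k
  = |-2|·2^0 + |-1|·2^1 + |2|·2^2 + |-2|·2^3
  = 2 + 2 + 8 + 16 = 28.
This bounds M(r) := max_{|z|=r} |p(z)| from above; equality holds iff all terms c_k z^k can be made to align in phase at a single z on |z|=r.
Part (b). At z = 2 (real, on the circle |z| = r):
  p(2) = (-2)·2^0 + (-1)·2^1 + (2)·2^2 + (-2)·2^3 = -12.
  |p(2)| = 12.
Check: |p(2)| = 12 ≤ 28 = M_tri(2). ✓ Equality does not hold at z = 2 (the coefficients have mixed signs, so the terms do not all align in phase there).

M_tri(2) = 28; |p(2)| = 12; equality at z=2: no.


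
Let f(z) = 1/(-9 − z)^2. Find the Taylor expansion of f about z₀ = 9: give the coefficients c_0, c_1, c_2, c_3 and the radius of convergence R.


Let w = z − z₀, so z = z₀ + w.
Then -9 − z = -9 − (z₀ + w) = (-9 − z₀) − w = -18 − w.
f(z) = 1/(-18 − w)^2 = (1/(-18)^2) · (1 − w/(-18))^{−2}.
By the binomial series (1−u)^{−2} = Σ_{n≥0} C(n+1, 1) u^n for |u|<1, with u = w/(-18):
  c_n = C(n+1, 1) / (-18)^(n+2).
  c_0 = 1/(-18)^2 = 1/324.
  c_1 = 2/(-18)^3 = -1/2916.
  c_2 = 3/(-18)^4 = 1/34992.
  c_3 = 4/(-18)^5 = -1/472392.
The series is valid for |w/d| < 1, i.e. |z − z₀| < |d|.
Radius of convergence: R = |-9 − z₀| = |-18| = 18 (distance from z₀ to the singularity z = -9).

c_0 = 1/324, c_1 = -1/2916, c_2 = 1/34992, c_3 = -1/472392; R = 18.


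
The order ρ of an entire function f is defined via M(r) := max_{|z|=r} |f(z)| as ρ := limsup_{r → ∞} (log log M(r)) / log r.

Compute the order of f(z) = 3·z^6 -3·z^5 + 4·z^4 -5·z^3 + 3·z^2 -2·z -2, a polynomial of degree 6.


|f(z)| ≤ Σ|c_k|·r^k = O(r^6) as r → ∞. Polynomial growth is O(e^{r^ε}) for every ε > 0 (since r^6/e^{r^ε} → 0), so ρ ≤ ε for all ε > 0, i.e. ρ = 0. Every nonconstant polynomial has order 0.
Therefore ρ = 0.

Order ρ = 0.


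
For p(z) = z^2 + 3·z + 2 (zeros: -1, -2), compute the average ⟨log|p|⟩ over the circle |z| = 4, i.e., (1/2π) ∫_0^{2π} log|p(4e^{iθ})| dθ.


Zeros: -2, -1; r = 4.
Inside |z| < r: -2, -1. Outside (|z| ≥ r): ∅.
p(0) = 2, so log|p(0)| = log(2) = 0.6931.
Apply Jensen: I(r) = log|p(0)| + Σ_k log(r/|z_k|), summed over zeros inside |z| < r.
  log(r/|z_k|) for z_k = -1: log(4/1) = 1.3863
  log(r/|z_k|) for z_k = -2: log(4/2) = 0.6931
Sum over inside zeros: 2.0794.
I(r) = log|p(0)| + (inside sum) = 0.6931 + 2.0794 = 2.7726.
Closed form (all zeros inside, monic): I(r) = n·log(r) = 2·log(4) = 2.7726. ✓

I(r) ≈ 2.7726.


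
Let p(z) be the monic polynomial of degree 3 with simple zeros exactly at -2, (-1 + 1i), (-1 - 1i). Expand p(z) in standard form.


The polynomial is p(z) = ∏_{α ∈ S} (z − α), where S = {-2, (-1 + 1i), (-1 - 1i)}.
Expanding the product yields: p(z) = z^3 + 4·z^2 + 6·z + 4.
Note conjugate pairs combine to real quadratics: (z − (-1+1i))(z − (-1−1i)) = z² + 2z + 2.
The resulting polynomial has degree 3 and real coefficients as required.

p(z) = z^3 + 4·z^2 + 6·z + 4.


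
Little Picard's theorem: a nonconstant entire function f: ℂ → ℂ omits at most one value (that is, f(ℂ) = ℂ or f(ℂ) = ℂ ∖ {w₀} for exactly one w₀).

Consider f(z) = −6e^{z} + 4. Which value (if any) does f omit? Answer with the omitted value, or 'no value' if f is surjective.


Little Picard bounds the complement of f(ℂ) to at most one point.
e^{z} is never zero on ℂ, so -6·e^{z} takes every value in ℂ ∖ {0}. Adding 4 shifts the range to ℂ ∖ {4}. Thus f omits exactly the value 4.

Omitted value: 4.


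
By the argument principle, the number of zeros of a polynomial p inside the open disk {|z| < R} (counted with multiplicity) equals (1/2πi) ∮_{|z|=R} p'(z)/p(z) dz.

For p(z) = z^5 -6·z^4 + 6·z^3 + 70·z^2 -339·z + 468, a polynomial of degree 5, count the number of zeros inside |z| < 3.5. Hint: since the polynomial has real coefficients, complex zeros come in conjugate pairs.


The zeros of p are: -4, 3, 3, (2 + 3i), (2 - 3i).
Their magnitudes are: 4, 3, 3, 3.606, 3.606.
Zeros with |z| < R = 3.5: 3, 3.
Count = 2.
By the argument principle, (1/2πi) ∮_{|z|=R} p'(z)/p(z) dz equals exactly this count.

Number of zeros inside |z| < 3.5: 2.


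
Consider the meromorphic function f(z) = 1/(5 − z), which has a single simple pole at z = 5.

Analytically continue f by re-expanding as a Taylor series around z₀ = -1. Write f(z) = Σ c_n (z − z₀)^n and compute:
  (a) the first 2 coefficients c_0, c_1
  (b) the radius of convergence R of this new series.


Let w = z − z₀, so z = z₀ + w.
Then 5 − z = 5 − (z₀ + w) = (5 − z₀) − w = 6 − w.
f(z) = 1/(6 − w) = (1/(6)) · 1/(1 − w/(6)) = Σ_{n≥0} w^n / (6)^(n+1).
So c_n = 1/(6)^(n+1):
  c_0 = 1/(6)^1 = 1/6.
  c_1 = 1/(6)^2 = 1/36.
The series is valid for |w/d| < 1, i.e. |z − z₀| < |d|.
Radius of convergence: R = |5 − z₀| = |6| = 6 (distance from z₀ to the singularity z = 5).

c_0 = 1/6, c_1 = 1/36; R = 6.


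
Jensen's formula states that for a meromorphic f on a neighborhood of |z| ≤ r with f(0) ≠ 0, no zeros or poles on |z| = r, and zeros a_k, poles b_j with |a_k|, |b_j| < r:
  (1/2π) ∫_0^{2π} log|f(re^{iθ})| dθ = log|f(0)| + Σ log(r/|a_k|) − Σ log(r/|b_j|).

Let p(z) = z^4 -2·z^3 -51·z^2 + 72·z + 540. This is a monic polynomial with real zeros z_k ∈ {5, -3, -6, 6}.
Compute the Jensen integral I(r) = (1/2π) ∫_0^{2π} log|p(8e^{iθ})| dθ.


Zeros: -6, -3, 5, 6; r = 8.
Inside |z| < r: -6, -3, 5, 6. Outside (|z| ≥ r): ∅.
p(0) = 540, so log|p(0)| = log(540) = 6.2916.
Apply Jensen: I(r) = log|p(0)| + Σ_k log(r/|z_k|), summed over zeros inside |z| < r.
  log(r/|z_k|) for z_k = 5: log(8/5) = 0.4700
  log(r/|z_k|) for z_k = -3: log(8/3) = 0.9808
  log(r/|z_k|) for z_k = -6: log(8/6) = 0.2877
  log(r/|z_k|) for z_k = 6: log(8/6) = 0.2877
Sum over inside zeros: 2.0262.
I(r) = log|p(0)| + (inside sum) = 6.2916 + 2.0262 = 8.3178.
Closed form (all zeros inside, monic): I(r) = n·log(r) = 4·log(8) = 8.3178. ✓

I(r) ≈ 8.3178.


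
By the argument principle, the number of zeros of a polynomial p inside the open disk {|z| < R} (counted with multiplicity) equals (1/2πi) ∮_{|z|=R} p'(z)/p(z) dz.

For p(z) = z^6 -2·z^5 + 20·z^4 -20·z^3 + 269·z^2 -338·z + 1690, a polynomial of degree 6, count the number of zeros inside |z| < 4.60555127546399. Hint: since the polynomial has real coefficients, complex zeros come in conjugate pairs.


The zeros of p are: (1 + 3i), (1 - 3i), (-2 + 3i), (-2 - 3i), (2 + 3i), (2 - 3i).
Their magnitudes are: 3.162, 3.162, 3.606, 3.606, 3.606, 3.606.
Zeros with |z| < R = 4.60555127546399: (1 + 3i), (1 - 3i), (-2 + 3i), (-2 - 3i), (2 + 3i), (2 - 3i).
Count = 6.
By the argument principle, (1/2πi) ∮_{|z|=R} p'(z)/p(z) dz equals exactly this count.

Number of zeros inside |z| < 4.60555127546399: 6.


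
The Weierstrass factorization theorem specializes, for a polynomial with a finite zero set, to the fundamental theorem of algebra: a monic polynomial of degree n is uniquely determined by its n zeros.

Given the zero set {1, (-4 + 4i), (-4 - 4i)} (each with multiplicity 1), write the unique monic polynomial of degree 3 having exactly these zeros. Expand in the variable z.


The polynomial is p(z) = ∏_{α ∈ S} (z − α), where S = {1, (-4 + 4i), (-4 - 4i)}.
Expanding the product yields: p(z) = z^3 + 7·z^2 + 24·z -32.
Note conjugate pairs combine to real quadratics: (z − (-4+4i))(z − (-4−4i)) = z² + 8z + 32.
The resulting polynomial has degree 3 and real coefficients as required.

p(z) = z^3 + 7·z^2 + 24·z -32.


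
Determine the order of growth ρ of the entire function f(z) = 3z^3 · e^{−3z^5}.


M(r) = max_{|z|=r} |3|·|z|^3·|e^{−3z^5}| = 3·r^3 · e^{3r^5} (the factors attain their maxima compatibly on |z|=r). Then log M(r) = log 3 + 3·log r + 3r^5, dominated by the last term, so log log M(r) ~ 5·log r. The polynomial factor 3z^3 contributes only a log r term and does not affect the order. ρ = 5.
Therefore ρ = 5.

Order ρ = 5.


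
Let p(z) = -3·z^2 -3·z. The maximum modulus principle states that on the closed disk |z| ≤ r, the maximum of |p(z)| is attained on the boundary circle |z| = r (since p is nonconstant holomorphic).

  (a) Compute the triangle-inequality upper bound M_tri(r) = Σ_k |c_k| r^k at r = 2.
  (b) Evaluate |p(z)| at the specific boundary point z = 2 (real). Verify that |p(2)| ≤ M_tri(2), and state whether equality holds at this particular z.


Coefficients: c_0 = 0, c_1 = -3, c_2 = -3. Radius r = 2.
Part (a). Triangle bound: M_tri(r) = Σ_k |c_k| r^k
  = |0|·2^0 + |-3|·2^1 + |-3|·2^2
  = 0 + 6 + 12 = 18.
This bounds M(r) := max_{|z|=r} |p(z)| from above; equality holds iff all terms c_k z^k can be made to align in phase at a single z on |z|=r.
Part (b). At z = 2 (real, on the circle |z| = r):
  p(2) = (0)·2^0 + (-3)·2^1 + (-3)·2^2 = -18.
  |p(2)| = 18.
Since all nonzero coefficients share the same sign, |p(2)| = 18 = M_tri(2); the triangle bound is attained at z = 2, so in fact M(r) = 18.

M_tri(2) = 18; |p(2)| = 18; equality at z=2: yes.


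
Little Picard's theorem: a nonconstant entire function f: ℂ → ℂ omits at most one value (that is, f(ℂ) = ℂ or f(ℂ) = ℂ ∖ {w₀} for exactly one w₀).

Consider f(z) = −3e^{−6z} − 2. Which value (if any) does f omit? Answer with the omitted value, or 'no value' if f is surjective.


Little Picard bounds the complement of f(ℂ) to at most one point.
e^{−6z} is never zero on ℂ, so -3·e^{−6z} takes every value in ℂ ∖ {0}. Adding -2 shifts the range to ℂ ∖ {-2}. Thus f omits exactly the value -2.

Omitted value: -2.


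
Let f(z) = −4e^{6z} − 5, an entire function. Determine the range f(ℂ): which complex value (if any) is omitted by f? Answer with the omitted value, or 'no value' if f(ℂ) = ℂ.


Little Picard bounds the complement of f(ℂ) to at most one point.
e^{6z} is never zero on ℂ, so -4·e^{6z} takes every value in ℂ ∖ {0}. Adding -5 shifts the range to ℂ ∖ {-5}. Thus f omits exactly the value -5.

Omitted value: -5.


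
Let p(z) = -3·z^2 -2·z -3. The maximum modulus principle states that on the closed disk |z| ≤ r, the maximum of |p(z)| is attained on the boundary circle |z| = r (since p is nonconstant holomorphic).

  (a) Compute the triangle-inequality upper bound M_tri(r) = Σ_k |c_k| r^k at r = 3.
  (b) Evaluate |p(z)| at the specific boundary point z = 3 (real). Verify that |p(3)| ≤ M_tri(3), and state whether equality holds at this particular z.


Coefficients: c_0 = -3, c_1 = -2, c_2 = -3. Radius r = 3.
Part (a). Triangle bound: M_tri(r) = Σ_k |c_k| r^k
  = |-3|·3^0 + |-2|·3^1 + |-3|·3^2
  = 3 + 6 + 27 = 36.
This bounds M(r) := max_{|z|=r} |p(z)| from above; equality holds iff all terms c_k z^k can be made to align in phase at a single z on |z|=r.
Part (b). At z = 3 (real, on the circle |z| = r):
  p(3) = (-3)·3^0 + (-2)·3^1 + (-3)·3^2 = -36.
  |p(3)| = 36.
Since all nonzero coefficients share the same sign, |p(3)| = 36 = M_tri(3); the triangle bound is attained at z = 3, so in fact M(r) = 36.

M_tri(3) = 36; |p(3)| = 36; equality at z=3: yes.


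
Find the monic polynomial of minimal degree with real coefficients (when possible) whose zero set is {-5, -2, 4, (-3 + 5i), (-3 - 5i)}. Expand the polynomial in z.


The polynomial is p(z) = ∏_{α ∈ S} (z − α), where S = {-5, -2, 4, (-3 + 5i), (-3 - 5i)}.
Expanding the product yields: p(z) = z^5 + 9·z^4 + 34·z^3 -46·z^2 -852·z -1360.
Note conjugate pairs combine to real quadratics: (z − (-3+5i))(z − (-3−5i)) = z² + 6z + 34.
The resulting polynomial has degree 5 and real coefficients as required.

p(z) = z^5 + 9·z^4 + 34·z^3 -46·z^2 -852·z -1360.


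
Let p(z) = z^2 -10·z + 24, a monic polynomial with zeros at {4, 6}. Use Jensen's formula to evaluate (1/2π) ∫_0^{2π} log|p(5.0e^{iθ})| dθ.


Zeros: 4, 6; r = 5.0.
Inside |z| < r: 4. Outside (|z| ≥ r): 6.
p(0) = 24, so log|p(0)| = log(24) = 3.1781.
Apply Jensen: I(r) = log|p(0)| + Σ_k log(r/|z_k|), summed over zeros inside |z| < r.
  log(r/|z_k|) for z_k = 4: log(5.0/4) = 0.2231
  Outside zeros (6) contribute nothing to the Jensen sum.
Sum over inside zeros: 0.2231.
I(r) = log|p(0)| + (inside sum) = 3.1781 + 0.2231 = 3.4012.
Note: since some zeros are outside |z| ≤ r, the simplified n·log(r) form does NOT apply — only the inside zeros contribute.

I(r) ≈ 3.4012.


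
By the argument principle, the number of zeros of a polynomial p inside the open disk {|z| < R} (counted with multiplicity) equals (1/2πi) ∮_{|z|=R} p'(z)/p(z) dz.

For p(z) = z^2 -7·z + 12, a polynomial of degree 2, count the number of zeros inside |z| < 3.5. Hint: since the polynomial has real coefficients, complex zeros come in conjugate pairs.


The zeros of p are: 3, 4.
Their magnitudes are: 3, 4.
Zeros with |z| < R = 3.5: 3.
Count = 1.
By the argument principle, (1/2πi) ∮_{|z|=R} p'(z)/p(z) dz equals exactly this count.

Number of zeros inside |z| < 3.5: 1.


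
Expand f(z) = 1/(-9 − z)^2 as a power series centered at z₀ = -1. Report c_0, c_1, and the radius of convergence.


Let w = z − z₀, so z = z₀ + w.
Then -9 − z = -9 − (z₀ + w) = (-9 − z₀) − w = -8 − w.
f(z) = 1/(-8 − w)^2 = (1/(-8)^2) · (1 − w/(-8))^{−2}.
By the binomial series (1−u)^{−2} = Σ_{n≥0} C(n+1, 1) u^n for |u|<1, with u = w/(-8):
  c_n = C(n+1, 1) / (-8)^(n+2).
  c_0 = 1/(-8)^2 = 1/64.
  c_1 = 2/(-8)^3 = -1/256.
The series is valid for |w/d| < 1, i.e. |z − z₀| < |d|.
Radius of convergence: R = |-9 − z₀| = |-8| = 8 (distance from z₀ to the singularity z = -9).

c_0 = 1/64, c_1 = -1/256; R = 8.


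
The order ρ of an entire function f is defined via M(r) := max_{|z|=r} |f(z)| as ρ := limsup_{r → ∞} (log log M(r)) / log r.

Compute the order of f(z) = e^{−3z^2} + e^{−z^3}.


Each summand is entire of order 2 and 3 respectively (as in the single-exponential case). The order of a sum is at most the max of the orders, so ρ ≤ 3. For the lower bound: on |z|=r choose arg z so that -1z^3 is real positive; then |e^{-1z^3}| = e^{1r^3} while |e^{-3z^2}| ≤ e^{3r^2} = o(e^{1r^3}). So |f| ≥ e^{1r^3}(1 − o(1)) and ρ ≥ 3. Hence ρ = max(2, 3) = 3.
Therefore ρ = 3.

Order ρ = 3.


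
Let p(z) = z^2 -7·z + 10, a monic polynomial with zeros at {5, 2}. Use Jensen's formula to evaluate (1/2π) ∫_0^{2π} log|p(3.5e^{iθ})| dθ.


Zeros: 2, 5; r = 3.5.
Inside |z| < r: 2. Outside (|z| ≥ r): 5.
p(0) = 10, so log|p(0)| = log(10) = 2.3026.
Apply Jensen: I(r) = log|p(0)| + Σ_k log(r/|z_k|), summed over zeros inside |z| < r.
  log(r/|z_k|) for z_k = 2: log(3.5/2) = 0.5596
  Outside zeros (5) contribute nothing to the Jensen sum.
Sum over inside zeros: 0.5596.
I(r) = log|p(0)| + (inside sum) = 2.3026 + 0.5596 = 2.8622.
Note: since some zeros are outside |z| ≤ r, the simplified n·log(r) form does NOT apply — only the inside zeros contribute.

I(r) ≈ 2.8622.


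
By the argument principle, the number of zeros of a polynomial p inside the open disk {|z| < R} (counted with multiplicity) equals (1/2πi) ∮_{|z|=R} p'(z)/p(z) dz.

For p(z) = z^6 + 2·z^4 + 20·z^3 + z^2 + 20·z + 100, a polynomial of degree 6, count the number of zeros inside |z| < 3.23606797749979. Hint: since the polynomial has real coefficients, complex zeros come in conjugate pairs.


The zeros of p are: -2, (1 + 2i), (1 - 2i), -2, (1 + 2i), (1 - 2i).
Their magnitudes are: 2, 2.236, 2.236, 2, 2.236, 2.236.
Zeros with |z| < R = 3.23606797749979: -2, (1 + 2i), (1 - 2i), -2, (1 + 2i), (1 - 2i).
Count = 6.
By the argument principle, (1/2πi) ∮_{|z|=R} p'(z)/p(z) dz equals exactly this count.

Number of zeros inside |z| < 3.23606797749979: 6.


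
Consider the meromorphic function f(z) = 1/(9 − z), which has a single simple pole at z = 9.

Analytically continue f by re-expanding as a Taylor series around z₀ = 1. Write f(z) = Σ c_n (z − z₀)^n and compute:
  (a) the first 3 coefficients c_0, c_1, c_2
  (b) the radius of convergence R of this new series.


Let w = z − z₀, so z = z₀ + w.
Then 9 − z = 9 − (z₀ + w) = (9 − z₀) − w = 8 − w.
f(z) = 1/(8 − w) = (1/(8)) · 1/(1 − w/(8)) = Σ_{n≥0} w^n / (8)^(n+1).
So c_n = 1/(8)^(n+1):
  c_0 = 1/(8)^1 = 1/8.
  c_1 = 1/(8)^2 = 1/64.
  c_2 = 1/(8)^3 = 1/512.
The series is valid for |w/d| < 1, i.e. |z − z₀| < |d|.
Radius of convergence: R = |9 − z₀| = |8| = 8 (distance from z₀ to the singularity z = 9).

c_0 = 1/8, c_1 = 1/64, c_2 = 1/512; R = 8.


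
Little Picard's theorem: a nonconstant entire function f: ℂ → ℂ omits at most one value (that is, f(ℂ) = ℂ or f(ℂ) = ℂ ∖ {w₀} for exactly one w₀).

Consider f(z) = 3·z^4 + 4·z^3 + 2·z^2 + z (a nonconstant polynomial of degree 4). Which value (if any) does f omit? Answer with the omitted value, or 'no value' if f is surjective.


Little Picard bounds the complement of f(ℂ) to at most one point.
For every w ∈ ℂ, the equation p(z) − w = 0 is a nonconstant polynomial in z and hence has at least one root by the fundamental theorem of algebra. So p is surjective onto ℂ, omitting no value.

Omitted value: no value.


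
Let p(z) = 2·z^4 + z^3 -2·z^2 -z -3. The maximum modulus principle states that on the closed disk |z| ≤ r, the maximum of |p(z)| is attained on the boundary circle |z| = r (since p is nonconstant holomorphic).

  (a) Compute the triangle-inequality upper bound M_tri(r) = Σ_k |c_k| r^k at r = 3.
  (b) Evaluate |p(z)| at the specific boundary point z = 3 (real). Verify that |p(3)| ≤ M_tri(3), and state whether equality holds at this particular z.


Coefficients: c_0 = -3, c_1 = -1, c_2 = -2, c_3 = 1, c_4 = 2. Radius r = 3.
Part (a). Triangle bound: M_tri(r) = Σ_k |c_k| r^k
  = |-3|·3^0 + |-1|·3^1 + |-2|·3^2 + |1|·3^3 + |2|·3^4
  = 3 + 3 + 18 + 27 + 162 = 213.
This bounds M(r) := max_{|z|=r} |p(z)| from above; equality holds iff all terms c_k z^k can be made to align in phase at a single z on |z|=r.
Part (b). At z = 3 (real, on the circle |z| = r):
  p(3) = (-3)·3^0 + (-1)·3^1 + (-2)·3^2 + (1)·3^3 + (2)·3^4 = 165.
  |p(3)| = 165.
Check: |p(3)| = 165 ≤ 213 = M_tri(3). ✓ Equality does not hold at z = 3 (the coefficients have mixed signs, so the terms do not all align in phase there).

M_tri(3) = 213; |p(3)| = 165; equality at z=3: no.


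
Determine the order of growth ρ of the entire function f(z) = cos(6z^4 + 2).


Write cos(w) = (e^{iw} ± e^{−iw})/(2 or 2i), so |cos(w)| ≤ e^{|w|}. With w = 6z^4 + 2, |w| ≤ 6r^4 + 2 on |z|=r, giving M(r) ≤ e^{6r^4 + 2} and ρ ≤ 4. For the lower bound, choose z on |z|=r with 6z^4 purely imaginary of modulus 6r^4; then |cos(6z^4 + 2)| grows like e^{6r^4}/2, so ρ ≥ 4. Hence ρ = 4.
Therefore ρ = 4.

Order ρ = 4.


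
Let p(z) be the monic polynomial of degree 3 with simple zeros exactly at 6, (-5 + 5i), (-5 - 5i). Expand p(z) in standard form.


The polynomial is p(z) = ∏_{α ∈ S} (z − α), where S = {6, (-5 + 5i), (-5 - 5i)}.
Expanding the product yields: p(z) = z^3 + 4·z^2 -10·z -300.
Note conjugate pairs combine to real quadratics: (z − (-5+5i))(z − (-5−5i)) = z² + 10z + 50.
The resulting polynomial has degree 3 and real coefficients as required.

p(z) = z^3 + 4·z^2 -10·z -300.


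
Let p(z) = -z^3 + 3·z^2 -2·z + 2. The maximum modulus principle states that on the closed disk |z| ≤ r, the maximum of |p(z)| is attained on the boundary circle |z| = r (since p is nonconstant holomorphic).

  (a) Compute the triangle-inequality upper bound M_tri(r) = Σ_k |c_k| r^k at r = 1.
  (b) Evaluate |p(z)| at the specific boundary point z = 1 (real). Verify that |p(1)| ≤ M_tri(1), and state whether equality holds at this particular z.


Coefficients: c_0 = 2, c_1 = -2, c_2 = 3, c_3 = -1. Radius r = 1.
Part (a). Triangle bound: M_tri(r) = Σ_k |c_k| r^k
  = |2|·1^0 + |-2|·1^1 + |3|·1^2 + |-1|·1^3
  = 2 + 2 + 3 + 1 = 8.
This bounds M(r) := max_{|z|=r} |p(z)| from above; equality holds iff all terms c_k z^k can be made to align in phase at a single z on |z|=r.
Part (b). At z = 1 (real, on the circle |z| = r):
  p(1) = (2)·1^0 + (-2)·1^1 + (3)·1^2 + (-1)·1^3 = 2.
  |p(1)| = 2.
Check: |p(1)| = 2 ≤ 8 = M_tri(1). ✓ Equality does not hold at z = 1 (the coefficients have mixed signs, so the terms do not all align in phase there).

M_tri(1) = 8; |p(1)| = 2; equality at z=1: no.


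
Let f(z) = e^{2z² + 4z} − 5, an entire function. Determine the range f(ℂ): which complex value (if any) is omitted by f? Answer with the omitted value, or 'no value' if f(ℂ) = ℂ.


Little Picard bounds the complement of f(ℂ) to at most one point.
The exponent g(z) = 2z² + 4z is a nonconstant polynomial, hence surjective onto ℂ. So e^{g(z)} takes every value in {e^w : w ∈ ℂ} = ℂ ∖ {0}. Adding -5 shifts the range to ℂ ∖ {-5}. f omits exactly -5.

Omitted value: -5.


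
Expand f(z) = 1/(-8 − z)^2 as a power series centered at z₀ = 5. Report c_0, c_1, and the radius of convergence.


Let w = z − z₀, so z = z₀ + w.
Then -8 − z = -8 − (z₀ + w) = (-8 − z₀) − w = -13 − w.
f(z) = 1/(-13 − w)^2 = (1/(-13)^2) · (1 − w/(-13))^{−2}.
By the binomial series (1−u)^{−2} = Σ_{n≥0} C(n+1, 1) u^n for |u|<1, with u = w/(-13):
  c_n = C(n+1, 1) / (-13)^(n+2).
  c_0 = 1/(-13)^2 = 1/169.
  c_1 = 2/(-13)^3 = -2/2197.
The series is valid for |w/d| < 1, i.e. |z − z₀| < |d|.
Radius of convergence: R = |-8 − z₀| = |-13| = 13 (distance from z₀ to the singularity z = -8).

c_0 = 1/169, c_1 = -2/2197; R = 13.


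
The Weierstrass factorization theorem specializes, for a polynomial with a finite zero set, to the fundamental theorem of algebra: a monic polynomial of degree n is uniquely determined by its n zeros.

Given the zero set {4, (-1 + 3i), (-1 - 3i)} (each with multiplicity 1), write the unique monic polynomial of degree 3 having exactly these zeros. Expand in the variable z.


The polynomial is p(z) = ∏_{α ∈ S} (z − α), where S = {4, (-1 + 3i), (-1 - 3i)}.
Expanding the product yields: p(z) = z^3 -2·z^2 + 2·z -40.
Note conjugate pairs combine to real quadratics: (z − (-1+3i))(z − (-1−3i)) = z² + 2z + 10.
The resulting polynomial has degree 3 and real coefficients as required.

p(z) = z^3 -2·z^2 + 2·z -40.


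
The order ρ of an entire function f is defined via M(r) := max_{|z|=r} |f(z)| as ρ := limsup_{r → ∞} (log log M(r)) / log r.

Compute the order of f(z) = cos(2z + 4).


cos(w) is a linear combination of e^{iw} and e^{−iw} (or e^w, e^{−w} in the hyperbolic case), so |cos(w)| ≤ e^{|w|}. With w = 2z + 4, |w| ≤ 2|z| + 4 = 2r + 4 on |z| = r, giving M(r) ≤ e^{2r + 4}, so ρ ≤ 1. On a suitable ray (z = it for sin/cos; z = t for sinh/cosh, t real → ∞), |cos(2z + 4)| grows like e^{2|t|}/2, so ρ ≥ 1. Hence ρ = 1.
Therefore ρ = 1.

Order ρ = 1.


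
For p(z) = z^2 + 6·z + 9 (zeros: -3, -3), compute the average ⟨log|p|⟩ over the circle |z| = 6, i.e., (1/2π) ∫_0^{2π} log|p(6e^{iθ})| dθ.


Zeros: -3, -3; r = 6.
Inside |z| < r: -3, -3. Outside (|z| ≥ r): ∅.
p(0) = 9, so log|p(0)| = log(9) = 2.1972.
Apply Jensen: I(r) = log|p(0)| + Σ_k log(r/|z_k|), summed over zeros inside |z| < r.
  log(r/|z_k|) for z_k = -3: log(6/3) = 0.6931
  log(r/|z_k|) for z_k = -3: log(6/3) = 0.6931
Sum over inside zeros: 1.3863.
I(r) = log|p(0)| + (inside sum) = 2.1972 + 1.3863 = 3.5835.
Closed form (all zeros inside, monic): I(r) = n·log(r) = 2·log(6) = 3.5835. ✓

I(r) ≈ 3.5835.


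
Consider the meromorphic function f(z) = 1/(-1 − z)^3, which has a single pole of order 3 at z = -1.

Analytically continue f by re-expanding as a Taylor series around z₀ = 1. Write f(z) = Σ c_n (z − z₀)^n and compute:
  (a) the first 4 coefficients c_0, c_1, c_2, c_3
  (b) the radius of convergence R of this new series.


Let w = z − z₀, so z = z₀ + w.
Then -1 − z = -1 − (z₀ + w) = (-1 − z₀) − w = -2 − w.
f(z) = 1/(-2 − w)^3 = (1/(-2)^3) · (1 − w/(-2))^{−3}.
By the binomial series (1−u)^{−3} = Σ_{n≥0} C(n+2, 2) u^n for |u|<1, with u = w/(-2):
  c_n = C(n+2, 2) / (-2)^(n+3).
  c_0 = 1/(-2)^3 = -1/8.
  c_1 = 3/(-2)^4 = 3/16.
  c_2 = 6/(-2)^5 = -3/16.
  c_3 = 10/(-2)^6 = 5/32.
The series is valid for |w/d| < 1, i.e. |z − z₀| < |d|.
Radius of convergence: R = |-1 − z₀| = |-2| = 2 (distance from z₀ to the singularity z = -1).

c_0 = -1/8, c_1 = 3/16, c_2 = -3/16, c_3 = 5/32; R = 2.


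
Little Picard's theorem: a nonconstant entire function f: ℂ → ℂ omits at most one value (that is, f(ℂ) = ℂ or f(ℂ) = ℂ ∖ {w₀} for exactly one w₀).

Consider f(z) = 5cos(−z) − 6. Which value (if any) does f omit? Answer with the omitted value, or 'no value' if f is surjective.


Little Picard bounds the complement of f(ℂ) to at most one point.
cos is entire and surjective onto ℂ: for every w ∈ ℂ, cos(ζ) = w has a solution ζ ∈ ℂ (e.g., via the complex inverse arccos). With ζ = −z this gives z = ζ/(-1). Then 5·cos(−z) takes every value in 5·ℂ = ℂ, and adding -6 is a bijection of ℂ. So f is surjective and omits no value. (Note: only on the real line is cos bounded by [−1, 1].)

Omitted value: no value.


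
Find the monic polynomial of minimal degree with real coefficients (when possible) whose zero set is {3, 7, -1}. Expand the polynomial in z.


The polynomial is p(z) = ∏_{α ∈ S} (z − α), where S = {3, 7, -1}.
Expanding the product yields: p(z) = z^3 -9·z^2 + 11·z + 21.
The resulting polynomial has degree 3 and real coefficients as required.

p(z) = z^3 -9·z^2 + 11·z + 21.


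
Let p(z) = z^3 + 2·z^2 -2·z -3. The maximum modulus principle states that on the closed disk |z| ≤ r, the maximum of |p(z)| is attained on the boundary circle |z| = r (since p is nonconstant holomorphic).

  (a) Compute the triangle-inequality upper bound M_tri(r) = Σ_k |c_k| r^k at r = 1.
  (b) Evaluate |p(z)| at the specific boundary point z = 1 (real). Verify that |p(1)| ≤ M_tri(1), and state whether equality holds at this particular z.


Coefficients: c_0 = -3, c_1 = -2, c_2 = 2, c_3 = 1. Radius r = 1.
Part (a). Triangle bound: M_tri(r) = Σ_k |c_k| r^k
  = |-3|·1^0 + |-2|·1^1 + |2|·1^2 + |1|·1^3
  = 3 + 2 + 2 + 1 = 8.
This bounds M(r) := max_{|z|=r} |p(z)| from above; equality holds iff all terms c_k z^k can be made to align in phase at a single z on |z|=r.
Part (b). At z = 1 (real, on the circle |z| = r):
  p(1) = (-3)·1^0 + (-2)·1^1 + (2)·1^2 + (1)·1^3 = -2.
  |p(1)| = 2.
Check: |p(1)| = 2 ≤ 8 = M_tri(1). ✓ Equality does not hold at z = 1 (the coefficients have mixed signs, so the terms do not all align in phase there).

M_tri(1) = 8; |p(1)| = 2; equality at z=1: no.
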